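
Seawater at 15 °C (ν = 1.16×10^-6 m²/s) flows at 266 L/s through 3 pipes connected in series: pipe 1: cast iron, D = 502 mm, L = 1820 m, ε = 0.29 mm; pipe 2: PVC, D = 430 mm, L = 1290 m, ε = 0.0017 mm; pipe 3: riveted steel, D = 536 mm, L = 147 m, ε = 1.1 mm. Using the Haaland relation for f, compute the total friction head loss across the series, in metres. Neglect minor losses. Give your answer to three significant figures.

H ≈ 12.8 m

Pipe 1: V = 1.344 m/s, Re = 5.82×10^5, ε/D = 5.78×10^-4, f = 0.01795, h_1 = f(L/D)V²/2g = 5.992 m
Pipe 2: V = 1.832 m/s, Re = 6.79×10^5, ε/D = 3.95×10^-6, f = 0.01243, h_2 = f(L/D)V²/2g = 6.377 m
Pipe 3: V = 1.179 m/s, Re = 5.45×10^5, ε/D = 0.00205, f = 0.02392, h_3 = f(L/D)V²/2g = 0.4647 m
Series → Q common, losses add: H = Σh = 12.83 m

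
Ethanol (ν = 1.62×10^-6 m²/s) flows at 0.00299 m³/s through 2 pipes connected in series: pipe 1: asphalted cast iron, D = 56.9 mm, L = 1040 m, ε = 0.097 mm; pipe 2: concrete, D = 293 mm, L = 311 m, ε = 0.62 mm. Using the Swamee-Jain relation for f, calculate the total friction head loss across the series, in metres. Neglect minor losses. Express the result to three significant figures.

H ≈ 34.3 m

Pipe 1: V = 1.176 m/s, Re = 4.13×10^4, ε/D = 0.00170, f = 0.02663, h_1 = f(L/D)V²/2g = 34.30 m
Pipe 2: V = 0.04435 m/s, Re = 8020, ε/D = 0.00212, f = 0.03607, h_2 = f(L/D)V²/2g = 0.003838 m
Series → Q common, losses add: H = Σh = 34.30 m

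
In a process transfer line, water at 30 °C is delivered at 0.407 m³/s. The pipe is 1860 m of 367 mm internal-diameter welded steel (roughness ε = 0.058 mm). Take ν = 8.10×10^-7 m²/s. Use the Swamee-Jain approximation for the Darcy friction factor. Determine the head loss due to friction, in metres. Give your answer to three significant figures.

V = 4Q/(πD²) = 4·0.407/(π·0.367²) = 3.847 m/s
Re = VD/ν = 3.847·0.367/8.10×10^-7 = 1.74×10^6 → turbulent
ε/D = 0.058/367 = 1.58×10^-4
Swamee-Jain: f = 0.01386
h_f = f(L/D)V²/(2g) = 0.01386·(1860/0.367)·3.847²/(2·9.81) = 52.99 m

h_f ≈ 53.0 m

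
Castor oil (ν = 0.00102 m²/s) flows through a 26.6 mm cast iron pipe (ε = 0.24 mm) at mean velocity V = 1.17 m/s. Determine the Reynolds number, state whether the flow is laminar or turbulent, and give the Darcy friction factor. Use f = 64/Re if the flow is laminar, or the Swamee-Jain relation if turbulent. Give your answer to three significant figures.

Re ≈ 30.5; laminar; f = 64/Re ≈ 2.10

Re = VD/ν = 1.170·0.0266/0.00102 = 30.5
Re < 2300 → laminar → f = 64/Re = 2.098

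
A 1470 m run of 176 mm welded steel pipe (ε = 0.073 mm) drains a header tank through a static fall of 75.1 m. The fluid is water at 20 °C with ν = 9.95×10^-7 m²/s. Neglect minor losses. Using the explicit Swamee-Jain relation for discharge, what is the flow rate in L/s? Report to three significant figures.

Swamee-Jain (Type II): Q = -0.965·√(gD⁵h_f/L)·ln[ε/(3.7D) + √(3.17ν²L/(gD³h_f))]
√(gD⁵h_f/L) = √(9.81·0.176⁵·75.1/1470) = 0.009200
ε/(3.7D) = 1.12×10^-4; √(3.17ν²L/(gD³h_f)) = 3.39×10^-5
Q = -0.965·0.009200·ln(1.460×10^-4) = 0.07841 m³/s
Check: V = 3.22 m/s, Re = 5.70×10^5, f = 0.01710, h_f = 75.6 m ≈ 75.1 m ✓

Q ≈ 78.4 L/s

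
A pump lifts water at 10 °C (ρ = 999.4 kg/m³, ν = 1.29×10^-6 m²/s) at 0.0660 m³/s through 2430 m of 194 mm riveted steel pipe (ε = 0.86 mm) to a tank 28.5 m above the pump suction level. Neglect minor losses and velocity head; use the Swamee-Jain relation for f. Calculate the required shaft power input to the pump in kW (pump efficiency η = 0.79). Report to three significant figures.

V = 4Q/(πD²) = 2.233 m/s; Re = 3.36×10^5; ε/D = 0.00443; f = 0.02973
h_f = f(L/D)V²/2g = 94.62 m
Total head H = z + h_f = 28.5 + 94.62 = 123.1 m
P_hyd = ρgQH = 999.4·9.81·0.0660·123.1 = 79.67 kW
P_shaft = P_hyd/η = 79.67/0.79 = 100.8 kW

P_shaft ≈ 101 kW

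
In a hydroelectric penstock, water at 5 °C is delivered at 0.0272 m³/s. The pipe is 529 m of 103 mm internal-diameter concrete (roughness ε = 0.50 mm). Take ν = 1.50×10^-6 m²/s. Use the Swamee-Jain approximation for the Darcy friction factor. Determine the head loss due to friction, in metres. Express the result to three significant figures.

V = 4Q/(πD²) = 4·0.0272/(π·0.103²) = 3.264 m/s
Re = VD/ν = 3.264·0.103/1.50×10^-6 = 2.24×10^5 → turbulent
ε/D = 0.50/103 = 0.00485
Swamee-Jain: f = 0.03069
h_f = f(L/D)V²/(2g) = 0.03069·(529/0.103)·3.264²/(2·9.81) = 85.62 m

h_f ≈ 85.6 m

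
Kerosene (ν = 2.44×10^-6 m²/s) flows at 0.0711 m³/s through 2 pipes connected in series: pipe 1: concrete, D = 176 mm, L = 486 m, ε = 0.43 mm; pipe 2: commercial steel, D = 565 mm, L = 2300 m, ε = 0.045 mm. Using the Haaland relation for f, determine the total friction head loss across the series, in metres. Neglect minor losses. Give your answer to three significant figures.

Pipe 1: V = 2.922 m/s, Re = 2.11×10^5, ε/D = 0.00244, f = 0.02542, h_1 = f(L/D)V²/2g = 30.56 m
Pipe 2: V = 0.2836 m/s, Re = 6.57×10^4, ε/D = 7.96×10^-5, f = 0.01976, h_2 = f(L/D)V²/2g = 0.3297 m
Series → Q common, losses add: H = Σh = 30.89 m

H ≈ 30.9 m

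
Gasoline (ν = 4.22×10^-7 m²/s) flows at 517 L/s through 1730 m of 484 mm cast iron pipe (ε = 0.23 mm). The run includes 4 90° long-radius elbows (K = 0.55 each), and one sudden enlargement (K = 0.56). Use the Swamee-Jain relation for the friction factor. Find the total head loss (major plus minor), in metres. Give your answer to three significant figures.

V = 4Q/(πD²) = 2.810 m/s; V²/2g = 0.4025 m
Re = 3.22×10^6, ε/D = 4.75×10^-4 → f = 0.01673 (Swamee-Jain)
Major: h_f = f(L/D)·V²/2g = 0.01673·3574·0.4025 = 24.07 m
Minor: ΣK = 2.76; h_m = ΣK·V²/2g = 1.111 m
Total H_L = 24.07 + 1.111 = 25.18 m

H_L ≈ 25.2 m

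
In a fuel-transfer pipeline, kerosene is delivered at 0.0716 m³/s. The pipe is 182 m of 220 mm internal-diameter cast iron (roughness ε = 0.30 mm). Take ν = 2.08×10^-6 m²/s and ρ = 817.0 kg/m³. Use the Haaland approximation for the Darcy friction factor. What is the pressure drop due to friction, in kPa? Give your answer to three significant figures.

V = 4Q/(πD²) = 4·0.0716/(π·0.220²) = 1.884 m/s
Re = VD/ν = 1.884·0.220/2.08×10^-6 = 1.99×10^5 → turbulent
ε/D = 0.30/220 = 0.00136
Haaland: f = 0.02226
h_f = f(L/D)V²/(2g) = 0.02226·(182/0.220)·1.884²/(2·9.81) = 3.330 m
Δp = ρg·h_f = 817.0·9.81·3.330 = 26.69 kPa

Δp ≈ 26.7 kPa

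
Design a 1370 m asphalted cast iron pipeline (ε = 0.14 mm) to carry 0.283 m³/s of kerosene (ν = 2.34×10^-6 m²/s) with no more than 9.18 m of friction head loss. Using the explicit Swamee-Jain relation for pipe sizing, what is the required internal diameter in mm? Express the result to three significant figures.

Swamee-Jain (Type III): D = 0.66·[ε^1.25·(LQ²/(gh_f))^4.75 + ν·Q^9.4·(L/(gh_f))^5.2]^0.04
LQ²/(gh_f) = 1.218; L/(gh_f) = 15.21
Term 1 = ε^1.25·(…)^4.75 = 3.89×10^-5; Term 2 = ν·Q^9.4·(…)^5.2 = 2.31×10^-5
D = 0.66·(3.89×10^-5 + 2.31×10^-5)^0.04 = 0.4480 m = 448 mm
Check: V = 1.80 m/s, Re = 3.44×10^5, f = 0.01695, h_f = 8.52 m ≈ 9.18 m ✓

D ≈ 448 mm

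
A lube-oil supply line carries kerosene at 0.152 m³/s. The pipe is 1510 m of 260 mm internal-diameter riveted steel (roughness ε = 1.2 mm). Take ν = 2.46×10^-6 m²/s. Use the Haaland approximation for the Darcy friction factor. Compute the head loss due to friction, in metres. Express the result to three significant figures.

V = 4Q/(πD²) = 4·0.152/(π·0.260²) = 2.863 m/s
Re = VD/ν = 2.863·0.260/2.46×10^-6 = 3.03×10^5 → turbulent
ε/D = 1.2/260 = 0.00462
Haaland: f = 0.03001
h_f = f(L/D)V²/(2g) = 0.03001·(1510/0.260)·2.863²/(2·9.81) = 72.80 m

h_f ≈ 72.8 m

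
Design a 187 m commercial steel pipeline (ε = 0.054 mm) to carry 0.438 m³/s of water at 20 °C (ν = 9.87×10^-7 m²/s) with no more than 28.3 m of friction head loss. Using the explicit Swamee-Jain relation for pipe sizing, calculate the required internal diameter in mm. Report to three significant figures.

Swamee-Jain (Type III): D = 0.66·[ε^1.25·(LQ²/(gh_f))^4.75 + ν·Q^9.4·(L/(gh_f))^5.2]^0.04
LQ²/(gh_f) = 0.1292; L/(gh_f) = 0.6736
Term 1 = ε^1.25·(…)^4.75 = 2.78×10^-10; Term 2 = ν·Q^9.4·(…)^5.2 = 5.39×10^-11
D = 0.66·(2.78×10^-10 + 5.39×10^-11)^0.04 = 0.2757 m = 276 mm
Check: V = 7.34 m/s, Re = 2.05×10^6, f = 0.01426, h_f = 26.5 m ≈ 28.3 m ✓

D ≈ 276 mm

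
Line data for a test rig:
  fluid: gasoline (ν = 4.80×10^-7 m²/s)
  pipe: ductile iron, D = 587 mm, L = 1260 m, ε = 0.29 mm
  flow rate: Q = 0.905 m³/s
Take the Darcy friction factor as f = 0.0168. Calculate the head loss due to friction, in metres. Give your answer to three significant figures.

h_f ≈ 20.6 m

V = 4Q/(πD²) = 4·0.905/(π·0.587²) = 3.344 m/s
h_f = f(L/D)V²/(2g) = 0.01680·(1260/0.587)·3.344²/(2·9.81) = 20.55 m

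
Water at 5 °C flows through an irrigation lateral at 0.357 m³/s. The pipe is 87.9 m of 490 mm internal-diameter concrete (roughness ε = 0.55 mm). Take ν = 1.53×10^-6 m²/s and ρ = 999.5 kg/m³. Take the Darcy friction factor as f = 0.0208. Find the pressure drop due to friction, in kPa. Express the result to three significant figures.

Δp ≈ 6.68 kPa

V = 4Q/(πD²) = 4·0.357/(π·0.490²) = 1.893 m/s
h_f = f(L/D)V²/(2g) = 0.02080·(87.9/0.490)·1.893²/(2·9.81) = 0.6816 m
Δp = ρg·h_f = 999.5·9.81·0.6816 = 6.683 kPa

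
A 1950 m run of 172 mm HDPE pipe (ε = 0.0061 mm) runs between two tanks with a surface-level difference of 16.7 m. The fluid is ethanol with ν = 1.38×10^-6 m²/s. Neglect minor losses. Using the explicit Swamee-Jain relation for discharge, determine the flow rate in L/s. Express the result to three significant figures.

Swamee-Jain (Type II): Q = -0.965·√(gD⁵h_f/L)·ln[ε/(3.7D) + √(3.17ν²L/(gD³h_f))]
√(gD⁵h_f/L) = √(9.81·0.172⁵·16.7/1950) = 0.003556
ε/(3.7D) = 9.59×10^-6; √(3.17ν²L/(gD³h_f)) = 1.19×10^-4
Q = -0.965·0.003556·ln(1.284×10^-4) = 0.03075 m³/s
Check: V = 1.32 m/s, Re = 1.65×10^5, f = 0.01642, h_f = 16.6 m ≈ 16.7 m ✓

Q ≈ 30.7 L/s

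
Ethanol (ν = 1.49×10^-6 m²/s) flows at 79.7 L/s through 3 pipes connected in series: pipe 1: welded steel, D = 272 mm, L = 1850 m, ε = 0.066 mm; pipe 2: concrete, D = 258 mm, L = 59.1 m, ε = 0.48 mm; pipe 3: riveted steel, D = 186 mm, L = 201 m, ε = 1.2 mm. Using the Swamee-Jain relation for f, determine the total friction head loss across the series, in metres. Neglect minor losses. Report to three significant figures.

Pipe 1: V = 1.372 m/s, Re = 2.50×10^5, ε/D = 2.43×10^-4, f = 0.01697, h_1 = f(L/D)V²/2g = 11.07 m
Pipe 2: V = 1.525 m/s, Re = 2.64×10^5, ε/D = 0.00186, f = 0.02385, h_2 = f(L/D)V²/2g = 0.6472 m
Pipe 3: V = 2.933 m/s, Re = 3.66×10^5, ε/D = 0.00645, f = 0.03319, h_3 = f(L/D)V²/2g = 15.73 m
Series → Q common, losses add: H = Σh = 27.44 m

H ≈ 27.4 m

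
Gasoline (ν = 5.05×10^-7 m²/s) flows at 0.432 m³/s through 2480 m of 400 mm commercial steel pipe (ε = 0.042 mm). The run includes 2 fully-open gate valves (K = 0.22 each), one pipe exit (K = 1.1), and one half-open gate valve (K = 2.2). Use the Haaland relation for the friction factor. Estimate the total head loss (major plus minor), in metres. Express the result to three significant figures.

V = 4Q/(πD²) = 3.438 m/s; V²/2g = 0.6023 m
Re = 2.72×10^6, ε/D = 1.05×10^-4 → f = 0.01265 (Haaland)
Major: h_f = f(L/D)·V²/2g = 0.01265·6200·0.6023 = 47.25 m
Minor: ΣK = 3.74; h_m = ΣK·V²/2g = 2.253 m
Total H_L = 47.25 + 2.253 = 49.50 m

H_L ≈ 49.5 m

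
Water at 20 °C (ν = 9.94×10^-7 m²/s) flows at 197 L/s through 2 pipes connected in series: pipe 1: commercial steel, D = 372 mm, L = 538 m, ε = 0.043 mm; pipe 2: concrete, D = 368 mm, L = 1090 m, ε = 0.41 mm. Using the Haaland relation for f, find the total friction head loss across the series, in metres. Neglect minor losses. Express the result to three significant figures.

H ≈ 14.0 m

Pipe 1: V = 1.813 m/s, Re = 6.78×10^5, ε/D = 1.16×10^-4, f = 0.01400, h_1 = f(L/D)V²/2g = 3.390 m
Pipe 2: V = 1.852 m/s, Re = 6.86×10^5, ε/D = 0.00111, f = 0.02056, h_2 = f(L/D)V²/2g = 10.65 m
Series → Q common, losses add: H = Σh = 14.04 m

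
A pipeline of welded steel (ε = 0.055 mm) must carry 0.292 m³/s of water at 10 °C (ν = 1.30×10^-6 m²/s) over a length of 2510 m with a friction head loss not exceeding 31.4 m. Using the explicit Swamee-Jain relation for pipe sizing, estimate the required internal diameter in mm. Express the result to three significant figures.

Swamee-Jain (Type III): D = 0.66·[ε^1.25·(LQ²/(gh_f))^4.75 + ν·Q^9.4·(L/(gh_f))^5.2]^0.04
LQ²/(gh_f) = 0.6948; L/(gh_f) = 8.148
Term 1 = ε^1.25·(…)^4.75 = 8.40×10^-7; Term 2 = ν·Q^9.4·(…)^5.2 = 6.70×10^-7
D = 0.66·(8.40×10^-7 + 6.70×10^-7)^0.04 = 0.3861 m = 386 mm
Check: V = 2.49 m/s, Re = 7.41×10^5, f = 0.01441, h_f = 29.7 m ≈ 31.4 m ✓

D ≈ 386 mm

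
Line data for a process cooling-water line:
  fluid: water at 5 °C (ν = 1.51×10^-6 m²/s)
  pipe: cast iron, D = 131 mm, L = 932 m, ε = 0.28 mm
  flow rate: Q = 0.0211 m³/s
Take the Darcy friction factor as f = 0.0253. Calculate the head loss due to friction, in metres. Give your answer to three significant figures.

h_f ≈ 22.5 m

V = 4Q/(πD²) = 4·0.0211/(π·0.131²) = 1.565 m/s
h_f = f(L/D)V²/(2g) = 0.02530·(932/0.131)·1.565²/(2·9.81) = 22.48 m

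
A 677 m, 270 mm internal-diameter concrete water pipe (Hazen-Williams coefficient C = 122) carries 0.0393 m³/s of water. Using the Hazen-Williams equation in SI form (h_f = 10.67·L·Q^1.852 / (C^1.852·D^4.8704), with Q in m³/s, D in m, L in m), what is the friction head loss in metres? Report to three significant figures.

h_f ≈ 1.45 m

h_f = 10.67·677·0.0393^1.852 / (122^1.852·0.270^4.8704) = 1.449 m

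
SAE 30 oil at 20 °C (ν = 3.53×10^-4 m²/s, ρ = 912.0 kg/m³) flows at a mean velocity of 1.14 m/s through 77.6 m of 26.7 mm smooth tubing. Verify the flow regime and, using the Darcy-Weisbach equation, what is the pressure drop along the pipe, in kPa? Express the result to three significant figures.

Δp ≈ 1280 kPa

Re = VD/ν = 1.14·0.02670/3.53×10^-4 = 86.2 → laminar (Re < 2300)
f = 64/Re = 0.7422
h_f = f(L/D)V²/(2g) = 0.7422·(77.6/0.02670)·1.14²/(2·9.81) = 142.9 m
Δp = ρg·h_f = 912.0·9.81·142.9 = 1278 kPa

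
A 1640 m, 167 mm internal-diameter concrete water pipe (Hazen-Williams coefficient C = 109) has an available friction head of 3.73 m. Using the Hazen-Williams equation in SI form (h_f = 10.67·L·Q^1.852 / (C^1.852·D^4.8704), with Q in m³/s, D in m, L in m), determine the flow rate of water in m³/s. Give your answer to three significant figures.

Q ≈ 0.0103 m³/s

Rearranging: Q = [h_f·C^1.852·D^4.8704 / (10.67·L)]^(1/1.852)
Q = [3.73·109^1.852·0.167^4.8704 / (10.67·1640)]^0.540 = 0.01026 m³/s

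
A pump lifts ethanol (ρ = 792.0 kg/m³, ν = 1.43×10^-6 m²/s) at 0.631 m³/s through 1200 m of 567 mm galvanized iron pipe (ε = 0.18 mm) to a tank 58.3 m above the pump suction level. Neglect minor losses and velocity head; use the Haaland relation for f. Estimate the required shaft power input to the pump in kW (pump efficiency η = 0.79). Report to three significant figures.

V = 4Q/(πD²) = 2.499 m/s; Re = 9.91×10^5; ε/D = 3.17×10^-4; f = 0.01576
h_f = f(L/D)V²/2g = 10.62 m
Total head H = z + h_f = 58.3 + 10.62 = 68.92 m
P_hyd = ρgQH = 792.0·9.81·0.631·68.92 = 337.9 kW
P_shaft = P_hyd/η = 337.9/0.79 = 427.7 kW

P_shaft ≈ 428 kW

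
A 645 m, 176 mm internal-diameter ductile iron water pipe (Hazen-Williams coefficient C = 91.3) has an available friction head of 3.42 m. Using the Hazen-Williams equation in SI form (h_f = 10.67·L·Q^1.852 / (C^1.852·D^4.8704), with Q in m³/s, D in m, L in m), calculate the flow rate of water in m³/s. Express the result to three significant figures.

Q ≈ 0.0156 m³/s

Rearranging: Q = [h_f·C^1.852·D^4.8704 / (10.67·L)]^(1/1.852)
Q = [3.42·91.3^1.852·0.176^4.8704 / (10.67·645)]^0.540 = 0.01558 m³/s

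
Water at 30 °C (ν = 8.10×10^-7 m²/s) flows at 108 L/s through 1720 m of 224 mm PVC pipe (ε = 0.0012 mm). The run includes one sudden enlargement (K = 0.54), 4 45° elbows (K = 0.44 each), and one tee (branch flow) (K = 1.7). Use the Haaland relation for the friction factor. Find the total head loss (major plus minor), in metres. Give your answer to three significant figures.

V = 4Q/(πD²) = 2.741 m/s; V²/2g = 0.3828 m
Re = 7.58×10^5, ε/D = 5.36×10^-6 → f = 0.01222 (Haaland)
Major: h_f = f(L/D)·V²/2g = 0.01222·7679·0.3828 = 35.92 m
Minor: ΣK = 4.00; h_m = ΣK·V²/2g = 1.531 m
Total H_L = 35.92 + 1.531 = 37.46 m

H_L ≈ 37.5 m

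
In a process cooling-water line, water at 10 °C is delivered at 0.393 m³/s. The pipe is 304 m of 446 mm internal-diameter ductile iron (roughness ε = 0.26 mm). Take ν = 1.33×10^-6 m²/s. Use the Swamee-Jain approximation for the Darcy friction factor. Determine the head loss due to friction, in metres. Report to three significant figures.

V = 4Q/(πD²) = 4·0.393/(π·0.446²) = 2.516 m/s
Re = VD/ν = 2.516·0.446/1.33×10^-6 = 8.44×10^5 → turbulent
ε/D = 0.26/446 = 5.83×10^-4
Swamee-Jain: f = 0.01792
h_f = f(L/D)V²/(2g) = 0.01792·(304/0.446)·2.516²/(2·9.81) = 3.940 m

h_f ≈ 3.94 m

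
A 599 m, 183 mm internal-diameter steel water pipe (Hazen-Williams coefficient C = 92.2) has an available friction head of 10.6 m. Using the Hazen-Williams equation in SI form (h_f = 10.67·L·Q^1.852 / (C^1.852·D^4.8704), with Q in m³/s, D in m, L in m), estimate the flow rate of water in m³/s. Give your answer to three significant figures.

Rearranging: Q = [h_f·C^1.852·D^4.8704 / (10.67·L)]^(1/1.852)
Q = [10.6·92.2^1.852·0.183^4.8704 / (10.67·599)]^0.540 = 0.03341 m³/s

Q ≈ 0.0334 m³/s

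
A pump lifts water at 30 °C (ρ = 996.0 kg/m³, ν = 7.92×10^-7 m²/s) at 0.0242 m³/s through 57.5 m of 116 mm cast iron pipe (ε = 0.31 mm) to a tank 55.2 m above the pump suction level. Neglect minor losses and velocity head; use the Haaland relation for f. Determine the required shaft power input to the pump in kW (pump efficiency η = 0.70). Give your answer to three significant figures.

P_shaft ≈ 19.8 kW

V = 4Q/(πD²) = 2.290 m/s; Re = 3.35×10^5; ε/D = 0.00267; f = 0.02578
h_f = f(L/D)V²/2g = 3.415 m
Total head H = z + h_f = 55.2 + 3.415 = 58.61 m
P_hyd = ρgQH = 996.0·9.81·0.0242·58.61 = 13.86 kW
P_shaft = P_hyd/η = 13.86/0.70 = 19.80 kW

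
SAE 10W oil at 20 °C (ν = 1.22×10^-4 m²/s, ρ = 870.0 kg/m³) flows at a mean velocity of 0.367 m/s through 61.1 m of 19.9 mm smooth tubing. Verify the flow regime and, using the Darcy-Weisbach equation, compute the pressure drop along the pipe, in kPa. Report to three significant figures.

Δp ≈ 192 kPa

Re = VD/ν = 0.367·0.01990/1.22×10^-4 = 59.9 → laminar (Re < 2300)
f = 64/Re = 1.069
h_f = f(L/D)V²/(2g) = 1.069·(61.1/0.01990)·0.367²/(2·9.81) = 22.53 m
Δp = ρg·h_f = 870.0·9.81·22.53 = 192.3 kPa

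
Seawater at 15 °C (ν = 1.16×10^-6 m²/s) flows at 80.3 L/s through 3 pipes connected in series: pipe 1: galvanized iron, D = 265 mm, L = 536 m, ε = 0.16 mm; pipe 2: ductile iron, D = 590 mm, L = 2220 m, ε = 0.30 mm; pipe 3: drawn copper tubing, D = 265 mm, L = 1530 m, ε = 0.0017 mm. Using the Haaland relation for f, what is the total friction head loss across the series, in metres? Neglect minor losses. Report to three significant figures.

Pipe 1: V = 1.456 m/s, Re = 3.33×10^5, ε/D = 6.04×10^-4, f = 0.01855, h_1 = f(L/D)V²/2g = 4.053 m
Pipe 2: V = 0.2937 m/s, Re = 1.49×10^5, ε/D = 5.08×10^-4, f = 0.01920, h_2 = f(L/D)V²/2g = 0.3176 m
Pipe 3: V = 1.456 m/s, Re = 3.33×10^5, ε/D = 6.42×10^-6, f = 0.01412, h_3 = f(L/D)V²/2g = 8.810 m
Series → Q common, losses add: H = Σh = 13.18 m

H ≈ 13.2 m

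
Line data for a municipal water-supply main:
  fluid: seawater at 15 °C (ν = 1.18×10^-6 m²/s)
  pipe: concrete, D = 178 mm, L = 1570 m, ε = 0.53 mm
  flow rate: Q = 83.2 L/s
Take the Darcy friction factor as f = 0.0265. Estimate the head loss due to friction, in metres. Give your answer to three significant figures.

V = 4Q/(πD²) = 4·0.0832/(π·0.178²) = 3.343 m/s
h_f = f(L/D)V²/(2g) = 0.02650·(1570/0.178)·3.343²/(2·9.81) = 133.2 m

h_f ≈ 133 m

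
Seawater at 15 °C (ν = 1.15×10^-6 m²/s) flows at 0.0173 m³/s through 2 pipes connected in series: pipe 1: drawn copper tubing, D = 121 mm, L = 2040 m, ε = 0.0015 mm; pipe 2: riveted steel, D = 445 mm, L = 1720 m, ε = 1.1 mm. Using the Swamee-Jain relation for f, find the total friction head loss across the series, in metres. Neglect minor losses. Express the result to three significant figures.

Pipe 1: V = 1.504 m/s, Re = 1.58×10^5, ε/D = 1.24×10^-5, f = 0.01636, h_1 = f(L/D)V²/2g = 31.83 m
Pipe 2: V = 0.1112 m/s, Re = 4.30×10^4, ε/D = 0.00247, f = 0.02822, h_2 = f(L/D)V²/2g = 0.06878 m
Series → Q common, losses add: H = Σh = 31.90 m

H ≈ 31.9 m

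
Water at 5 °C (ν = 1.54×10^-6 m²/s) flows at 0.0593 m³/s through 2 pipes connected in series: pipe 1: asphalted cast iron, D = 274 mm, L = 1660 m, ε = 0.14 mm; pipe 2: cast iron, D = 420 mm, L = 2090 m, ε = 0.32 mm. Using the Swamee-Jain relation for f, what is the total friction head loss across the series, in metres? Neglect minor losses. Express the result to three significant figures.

Pipe 1: V = 1.006 m/s, Re = 1.79×10^5, ε/D = 5.11×10^-4, f = 0.01919, h_1 = f(L/D)V²/2g = 5.992 m
Pipe 2: V = 0.4280 m/s, Re = 1.17×10^5, ε/D = 7.62×10^-4, f = 0.02114, h_2 = f(L/D)V²/2g = 0.9822 m
Series → Q common, losses add: H = Σh = 6.974 m

H ≈ 6.97 m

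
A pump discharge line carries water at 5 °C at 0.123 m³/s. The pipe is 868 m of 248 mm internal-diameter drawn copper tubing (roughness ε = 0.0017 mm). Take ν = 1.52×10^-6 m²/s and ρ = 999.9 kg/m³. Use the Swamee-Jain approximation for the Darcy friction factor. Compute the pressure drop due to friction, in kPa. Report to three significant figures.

Δp ≈ 155 kPa

V = 4Q/(πD²) = 4·0.123/(π·0.248²) = 2.546 m/s
Re = VD/ν = 2.546·0.248/1.52×10^-6 = 4.15×10^5 → turbulent
ε/D = 0.0017/248 = 6.85×10^-6
Swamee-Jain: f = 0.01363
h_f = f(L/D)V²/(2g) = 0.01363·(868/0.248)·2.546²/(2·9.81) = 15.77 m
Δp = ρg·h_f = 999.9·9.81·15.77 = 154.7 kPa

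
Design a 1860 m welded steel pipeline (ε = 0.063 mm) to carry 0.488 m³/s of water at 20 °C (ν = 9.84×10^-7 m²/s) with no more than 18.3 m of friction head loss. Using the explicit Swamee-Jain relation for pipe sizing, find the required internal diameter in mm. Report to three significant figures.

D ≈ 492 mm

Swamee-Jain (Type III): D = 0.66·[ε^1.25·(LQ²/(gh_f))^4.75 + ν·Q^9.4·(L/(gh_f))^5.2]^0.04
LQ²/(gh_f) = 2.467; L/(gh_f) = 10.36
Term 1 = ε^1.25·(…)^4.75 = 4.10×10^-4; Term 2 = ν·Q^9.4·(…)^5.2 = 2.21×10^-4
D = 0.66·(4.10×10^-4 + 2.21×10^-4)^0.04 = 0.4915 m = 492 mm
Check: V = 2.57 m/s, Re = 1.28×10^6, f = 0.01367, h_f = 17.4 m ≈ 18.3 m ✓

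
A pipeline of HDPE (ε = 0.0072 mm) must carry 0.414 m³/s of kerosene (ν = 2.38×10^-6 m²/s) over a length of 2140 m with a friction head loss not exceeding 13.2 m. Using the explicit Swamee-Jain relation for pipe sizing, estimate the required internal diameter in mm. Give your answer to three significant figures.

D ≈ 507 mm

Swamee-Jain (Type III): D = 0.66·[ε^1.25·(LQ²/(gh_f))^4.75 + ν·Q^9.4·(L/(gh_f))^5.2]^0.04
LQ²/(gh_f) = 2.833; L/(gh_f) = 16.53
Term 1 = ε^1.25·(…)^4.75 = 5.24×10^-5; Term 2 = ν·Q^9.4·(…)^5.2 = 0.00129
D = 0.66·(5.24×10^-5 + 0.00129)^0.04 = 0.5066 m = 507 mm
Check: V = 2.05 m/s, Re = 4.37×10^5, f = 0.01362, h_f = 12.4 m ≈ 13.2 m ✓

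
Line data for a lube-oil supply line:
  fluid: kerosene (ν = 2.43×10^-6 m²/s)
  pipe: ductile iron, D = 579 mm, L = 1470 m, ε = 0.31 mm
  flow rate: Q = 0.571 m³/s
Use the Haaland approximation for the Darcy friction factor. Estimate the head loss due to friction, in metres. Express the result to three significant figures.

h_f ≈ 10.8 m

V = 4Q/(πD²) = 4·0.571/(π·0.579²) = 2.169 m/s
Re = VD/ν = 2.169·0.579/2.43×10^-6 = 5.17×10^5 → turbulent
ε/D = 0.31/579 = 5.35×10^-4
Haaland: f = 0.01777
h_f = f(L/D)V²/(2g) = 0.01777·(1470/0.579)·2.169²/(2·9.81) = 10.82 m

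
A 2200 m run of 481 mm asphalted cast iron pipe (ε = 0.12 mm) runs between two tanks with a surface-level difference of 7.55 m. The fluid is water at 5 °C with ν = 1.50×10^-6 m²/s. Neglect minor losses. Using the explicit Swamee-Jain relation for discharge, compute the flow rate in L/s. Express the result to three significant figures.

Q ≈ 259 L/s

Swamee-Jain (Type II): Q = -0.965·√(gD⁵h_f/L)·ln[ε/(3.7D) + √(3.17ν²L/(gD³h_f))]
√(gD⁵h_f/L) = √(9.81·0.481⁵·7.55/2200) = 0.02944
ε/(3.7D) = 6.74×10^-5; √(3.17ν²L/(gD³h_f)) = 4.36×10^-5
Q = -0.965·0.02944·ln(1.111×10^-4) = 0.2587 m³/s
Check: V = 1.42 m/s, Re = 4.57×10^5, f = 0.01607, h_f = 7.59 m ≈ 7.55 m ✓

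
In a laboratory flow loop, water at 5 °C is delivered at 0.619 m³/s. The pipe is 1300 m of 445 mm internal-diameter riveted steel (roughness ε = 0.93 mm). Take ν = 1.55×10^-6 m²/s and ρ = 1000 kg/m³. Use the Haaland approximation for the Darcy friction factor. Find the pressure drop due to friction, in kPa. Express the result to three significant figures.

Δp ≈ 553 kPa

V = 4Q/(πD²) = 4·0.619/(π·0.445²) = 3.980 m/s
Re = VD/ν = 3.980·0.445/1.55×10^-6 = 1.14×10^6 → turbulent
ε/D = 0.93/445 = 0.00209
Haaland: f = 0.02388
h_f = f(L/D)V²/(2g) = 0.02388·(1300/0.445)·3.980²/(2·9.81) = 56.33 m
Δp = ρg·h_f = 1000·9.81·56.33 = 552.6 kPa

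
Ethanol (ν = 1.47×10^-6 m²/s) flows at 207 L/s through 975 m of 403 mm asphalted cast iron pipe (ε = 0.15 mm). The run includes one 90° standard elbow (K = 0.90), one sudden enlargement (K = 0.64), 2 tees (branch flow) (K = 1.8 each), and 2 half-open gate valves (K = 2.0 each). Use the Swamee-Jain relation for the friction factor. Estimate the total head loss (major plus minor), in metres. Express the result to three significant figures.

H_L ≈ 6.76 m

V = 4Q/(πD²) = 1.623 m/s; V²/2g = 0.1342 m
Re = 4.45×10^5, ε/D = 3.72×10^-4 → f = 0.01704 (Swamee-Jain)
Major: h_f = f(L/D)·V²/2g = 0.01704·2419·0.1342 = 5.535 m
Minor: ΣK = 9.14; h_m = ΣK·V²/2g = 1.227 m
Total H_L = 5.535 + 1.227 = 6.762 m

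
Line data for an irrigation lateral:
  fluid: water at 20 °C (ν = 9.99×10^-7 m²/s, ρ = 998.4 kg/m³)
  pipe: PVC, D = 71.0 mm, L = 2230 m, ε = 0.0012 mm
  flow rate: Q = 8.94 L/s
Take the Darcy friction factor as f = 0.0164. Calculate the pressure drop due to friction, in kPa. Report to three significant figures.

Δp ≈ 1310 kPa

V = 4Q/(πD²) = 4·0.00894/(π·0.0710²) = 2.258 m/s
h_f = f(L/D)V²/(2g) = 0.01640·(2230/0.0710)·2.258²/(2·9.81) = 133.9 m
Δp = ρg·h_f = 998.4·9.81·133.9 = 1311 kPa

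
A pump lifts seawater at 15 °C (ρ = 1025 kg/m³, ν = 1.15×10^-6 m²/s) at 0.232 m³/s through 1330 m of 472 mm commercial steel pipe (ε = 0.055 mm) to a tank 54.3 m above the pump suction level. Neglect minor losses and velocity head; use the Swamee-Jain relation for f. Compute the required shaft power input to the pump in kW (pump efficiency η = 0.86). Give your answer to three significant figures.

V = 4Q/(πD²) = 1.326 m/s; Re = 5.44×10^5; ε/D = 1.17×10^-4; f = 0.01452
h_f = f(L/D)V²/2g = 3.667 m
Total head H = z + h_f = 54.3 + 3.667 = 57.97 m
P_hyd = ρgQH = 1025·9.81·0.232·57.97 = 135.2 kW
P_shaft = P_hyd/η = 135.2/0.86 = 157.2 kW

P_shaft ≈ 157 kW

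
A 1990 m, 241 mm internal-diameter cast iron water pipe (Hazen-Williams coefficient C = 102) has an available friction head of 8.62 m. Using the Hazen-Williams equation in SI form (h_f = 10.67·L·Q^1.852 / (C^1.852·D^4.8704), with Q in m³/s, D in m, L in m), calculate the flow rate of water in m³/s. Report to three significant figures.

Rearranging: Q = [h_f·C^1.852·D^4.8704 / (10.67·L)]^(1/1.852)
Q = [8.62·102^1.852·0.241^4.8704 / (10.67·1990)]^0.540 = 0.03566 m³/s

Q ≈ 0.0357 m³/s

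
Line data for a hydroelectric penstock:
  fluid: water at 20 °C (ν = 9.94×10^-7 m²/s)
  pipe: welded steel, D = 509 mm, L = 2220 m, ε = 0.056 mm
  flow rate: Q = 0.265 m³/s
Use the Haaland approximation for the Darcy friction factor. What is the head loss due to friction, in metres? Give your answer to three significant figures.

h_f ≈ 5.26 m

V = 4Q/(πD²) = 4·0.265/(π·0.509²) = 1.302 m/s
Re = VD/ν = 1.302·0.509/9.94×10^-7 = 6.67×10^5 → turbulent
ε/D = 0.056/509 = 1.10×10^-4
Haaland: f = 0.01395
h_f = f(L/D)V²/(2g) = 0.01395·(2220/0.509)·1.302²/(2·9.81) = 5.260 m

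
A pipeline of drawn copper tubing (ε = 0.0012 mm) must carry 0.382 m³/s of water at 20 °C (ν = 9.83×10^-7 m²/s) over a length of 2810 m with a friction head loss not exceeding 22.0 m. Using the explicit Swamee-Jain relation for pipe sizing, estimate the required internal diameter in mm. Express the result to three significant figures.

Swamee-Jain (Type III): D = 0.66·[ε^1.25·(LQ²/(gh_f))^4.75 + ν·Q^9.4·(L/(gh_f))^5.2]^0.04
LQ²/(gh_f) = 1.900; L/(gh_f) = 13.02
Term 1 = ε^1.25·(…)^4.75 = 8.38×10^-7; Term 2 = ν·Q^9.4·(…)^5.2 = 7.24×10^-5
D = 0.66·(8.38×10^-7 + 7.24×10^-5)^0.04 = 0.4510 m = 451 mm
Check: V = 2.39 m/s, Re = 1.10×10^6, f = 0.01150, h_f = 20.9 m ≈ 22.0 m ✓

D ≈ 451 mm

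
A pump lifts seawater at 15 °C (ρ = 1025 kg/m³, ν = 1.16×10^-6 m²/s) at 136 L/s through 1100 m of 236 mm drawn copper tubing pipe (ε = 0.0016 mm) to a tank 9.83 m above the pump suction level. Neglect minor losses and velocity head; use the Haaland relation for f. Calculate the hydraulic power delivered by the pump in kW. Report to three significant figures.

V = 4Q/(πD²) = 3.109 m/s; Re = 6.33×10^5; ε/D = 6.78×10^-6; f = 0.01262
h_f = f(L/D)V²/2g = 28.98 m
Total head H = z + h_f = 9.83 + 28.98 = 38.81 m
P_hyd = ρgQH = 1025·9.81·0.136·38.81 = 53.07 kW

P_hyd ≈ 53.1 kW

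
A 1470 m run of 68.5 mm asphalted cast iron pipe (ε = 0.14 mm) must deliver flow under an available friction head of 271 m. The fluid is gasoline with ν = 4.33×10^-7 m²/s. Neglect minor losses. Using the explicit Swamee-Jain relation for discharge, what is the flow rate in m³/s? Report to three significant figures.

Q ≈ 0.0119 m³/s

Swamee-Jain (Type II): Q = -0.965·√(gD⁵h_f/L)·ln[ε/(3.7D) + √(3.17ν²L/(gD³h_f))]
√(gD⁵h_f/L) = √(9.81·0.0685⁵·271/1470) = 0.001652
ε/(3.7D) = 5.52×10^-4; √(3.17ν²L/(gD³h_f)) = 3.20×10^-5
Q = -0.965·0.001652·ln(5.844×10^-4) = 0.01187 m³/s
Check: V = 3.22 m/s, Re = 5.09×10^5, f = 0.02402, h_f = 272 m ≈ 271 m ✓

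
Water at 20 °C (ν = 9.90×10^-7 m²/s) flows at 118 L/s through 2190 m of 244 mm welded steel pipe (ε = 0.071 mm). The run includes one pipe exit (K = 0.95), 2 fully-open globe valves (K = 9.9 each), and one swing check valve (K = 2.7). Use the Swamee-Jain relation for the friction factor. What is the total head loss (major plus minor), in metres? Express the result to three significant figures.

V = 4Q/(πD²) = 2.524 m/s; V²/2g = 0.3246 m
Re = 6.22×10^5, ε/D = 2.91×10^-4 → f = 0.01607 (Swamee-Jain)
Major: h_f = f(L/D)·V²/2g = 0.01607·8975·0.3246 = 46.81 m
Minor: ΣK = 23.4; h_m = ΣK·V²/2g = 7.611 m
Total H_L = 46.81 + 7.611 = 54.43 m

H_L ≈ 54.4 m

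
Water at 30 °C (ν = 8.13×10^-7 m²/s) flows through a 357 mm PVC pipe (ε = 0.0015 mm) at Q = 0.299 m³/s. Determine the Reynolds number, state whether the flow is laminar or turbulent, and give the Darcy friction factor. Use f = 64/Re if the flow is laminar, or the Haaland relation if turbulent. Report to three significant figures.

Re ≈ 1.31×10^6; turbulent; f ≈ 0.0112

V = 4Q/(πD²) = 2.987 m/s
Re = VD/ν = 2.987·0.357/8.13×10^-7 = 1.31×10^6
Re > 4000 → turbulent; ε/D = 4.20×10^-6
Haaland: f = 0.01116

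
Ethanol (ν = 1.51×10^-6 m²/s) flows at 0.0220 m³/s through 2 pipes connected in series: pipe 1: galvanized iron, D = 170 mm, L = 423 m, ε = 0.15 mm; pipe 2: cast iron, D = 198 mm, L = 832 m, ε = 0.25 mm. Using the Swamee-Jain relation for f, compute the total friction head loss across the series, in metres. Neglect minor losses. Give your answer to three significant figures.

H ≈ 5.14 m

Pipe 1: V = 0.9692 m/s, Re = 1.09×10^5, ε/D = 8.82×10^-4, f = 0.02174, h_1 = f(L/D)V²/2g = 2.590 m
Pipe 2: V = 0.7145 m/s, Re = 9.37×10^4, ε/D = 0.00126, f = 0.02334, h_2 = f(L/D)V²/2g = 2.552 m
Series → Q common, losses add: H = Σh = 5.142 m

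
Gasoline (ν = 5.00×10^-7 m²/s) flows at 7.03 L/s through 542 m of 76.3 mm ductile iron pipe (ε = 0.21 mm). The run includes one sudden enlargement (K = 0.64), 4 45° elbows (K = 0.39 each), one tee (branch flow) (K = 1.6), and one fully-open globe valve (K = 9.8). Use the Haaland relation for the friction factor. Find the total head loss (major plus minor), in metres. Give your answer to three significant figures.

V = 4Q/(πD²) = 1.538 m/s; V²/2g = 0.1205 m
Re = 2.35×10^5, ε/D = 0.00275 → f = 0.02614 (Haaland)
Major: h_f = f(L/D)·V²/2g = 0.02614·7104·0.1205 = 22.37 m
Minor: ΣK = 13.6; h_m = ΣK·V²/2g = 1.639 m
Total H_L = 22.37 + 1.639 = 24.01 m

H_L ≈ 24.0 m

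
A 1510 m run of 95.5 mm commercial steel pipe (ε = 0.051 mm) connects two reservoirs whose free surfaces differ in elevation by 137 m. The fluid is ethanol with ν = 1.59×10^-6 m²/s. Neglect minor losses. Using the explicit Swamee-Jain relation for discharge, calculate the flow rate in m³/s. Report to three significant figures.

Q ≈ 0.0213 m³/s

Swamee-Jain (Type II): Q = -0.965·√(gD⁵h_f/L)·ln[ε/(3.7D) + √(3.17ν²L/(gD³h_f))]
√(gD⁵h_f/L) = √(9.81·0.0955⁵·137/1510) = 0.002659
ε/(3.7D) = 1.44×10^-4; √(3.17ν²L/(gD³h_f)) = 1.02×10^-4
Q = -0.965·0.002659·ln(2.460×10^-4) = 0.02132 m³/s
Check: V = 2.98 m/s, Re = 1.79×10^5, f = 0.01930, h_f = 138 m ≈ 137 m ✓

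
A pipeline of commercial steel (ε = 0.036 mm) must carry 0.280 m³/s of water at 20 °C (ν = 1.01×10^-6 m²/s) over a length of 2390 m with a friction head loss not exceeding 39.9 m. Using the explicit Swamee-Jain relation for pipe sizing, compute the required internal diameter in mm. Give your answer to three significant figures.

Swamee-Jain (Type III): D = 0.66·[ε^1.25·(LQ²/(gh_f))^4.75 + ν·Q^9.4·(L/(gh_f))^5.2]^0.04
LQ²/(gh_f) = 0.4787; L/(gh_f) = 6.106
Term 1 = ε^1.25·(…)^4.75 = 8.43×10^-8; Term 2 = ν·Q^9.4·(…)^5.2 = 7.83×10^-8
D = 0.66·(8.43×10^-8 + 7.83×10^-8)^0.04 = 0.3532 m = 353 mm
Check: V = 2.86 m/s, Re = 9.99×10^5, f = 0.01354, h_f = 38.1 m ≈ 39.9 m ✓

D ≈ 353 mm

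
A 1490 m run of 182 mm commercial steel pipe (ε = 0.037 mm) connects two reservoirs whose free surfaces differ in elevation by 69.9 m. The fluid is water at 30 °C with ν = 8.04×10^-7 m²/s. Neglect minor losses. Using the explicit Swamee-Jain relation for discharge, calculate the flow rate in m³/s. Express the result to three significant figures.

Q ≈ 0.0870 m³/s

Swamee-Jain (Type II): Q = -0.965·√(gD⁵h_f/L)·ln[ε/(3.7D) + √(3.17ν²L/(gD³h_f))]
√(gD⁵h_f/L) = √(9.81·0.182⁵·69.9/1490) = 0.009586
ε/(3.7D) = 5.49×10^-5; √(3.17ν²L/(gD³h_f)) = 2.72×10^-5
Q = -0.965·0.009586·ln(8.212×10^-5) = 0.08703 m³/s
Check: V = 3.35 m/s, Re = 7.57×10^5, f = 0.01506, h_f = 70.3 m ≈ 69.9 m ✓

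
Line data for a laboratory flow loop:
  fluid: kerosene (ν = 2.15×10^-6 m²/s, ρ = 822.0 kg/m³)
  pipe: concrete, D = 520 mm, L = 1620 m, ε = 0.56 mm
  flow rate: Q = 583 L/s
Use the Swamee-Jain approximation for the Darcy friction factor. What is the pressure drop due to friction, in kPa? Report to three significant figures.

Δp ≈ 198 kPa

V = 4Q/(πD²) = 4·0.583/(π·0.520²) = 2.745 m/s
Re = VD/ν = 2.745·0.520/2.15×10^-6 = 6.64×10^5 → turbulent
ε/D = 0.56/520 = 0.00108
Swamee-Jain: f = 0.02053
h_f = f(L/D)V²/(2g) = 0.02053·(1620/0.520)·2.745²/(2·9.81) = 24.57 m
Δp = ρg·h_f = 822.0·9.81·24.57 = 198.1 kPa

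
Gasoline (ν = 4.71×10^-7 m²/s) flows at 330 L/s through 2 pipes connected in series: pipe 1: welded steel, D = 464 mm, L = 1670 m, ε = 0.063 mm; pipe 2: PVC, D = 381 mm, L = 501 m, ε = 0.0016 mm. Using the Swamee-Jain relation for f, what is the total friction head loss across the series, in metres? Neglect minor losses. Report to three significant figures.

Pipe 1: V = 1.952 m/s, Re = 1.92×10^6, ε/D = 1.36×10^-4, f = 0.01348, h_1 = f(L/D)V²/2g = 9.419 m
Pipe 2: V = 2.895 m/s, Re = 2.34×10^6, ε/D = 4.20×10^-6, f = 0.01029, h_2 = f(L/D)V²/2g = 5.777 m
Series → Q common, losses add: H = Σh = 15.20 m

H ≈ 15.2 m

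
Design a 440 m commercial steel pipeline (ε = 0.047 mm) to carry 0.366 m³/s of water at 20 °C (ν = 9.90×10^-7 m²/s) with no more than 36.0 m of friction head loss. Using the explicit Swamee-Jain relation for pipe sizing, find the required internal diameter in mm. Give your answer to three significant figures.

Swamee-Jain (Type III): D = 0.66·[ε^1.25·(LQ²/(gh_f))^4.75 + ν·Q^9.4·(L/(gh_f))^5.2]^0.04
LQ²/(gh_f) = 0.1669; L/(gh_f) = 1.246
Term 1 = ε^1.25·(…)^4.75 = 7.88×10^-10; Term 2 = ν·Q^9.4·(…)^5.2 = 2.45×10^-10
D = 0.66·(7.88×10^-10 + 2.45×10^-10)^0.04 = 0.2885 m = 288 mm
Check: V = 5.60 m/s, Re = 1.63×10^6, f = 0.01397, h_f = 34.0 m ≈ 36.0 m ✓

D ≈ 288 mm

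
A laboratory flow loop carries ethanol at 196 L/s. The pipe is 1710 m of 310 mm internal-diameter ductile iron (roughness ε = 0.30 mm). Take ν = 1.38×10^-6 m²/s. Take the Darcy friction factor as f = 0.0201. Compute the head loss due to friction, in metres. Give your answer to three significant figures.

h_f ≈ 38.1 m

V = 4Q/(πD²) = 4·0.196/(π·0.310²) = 2.597 m/s
h_f = f(L/D)V²/(2g) = 0.02010·(1710/0.310)·2.597²/(2·9.81) = 38.11 m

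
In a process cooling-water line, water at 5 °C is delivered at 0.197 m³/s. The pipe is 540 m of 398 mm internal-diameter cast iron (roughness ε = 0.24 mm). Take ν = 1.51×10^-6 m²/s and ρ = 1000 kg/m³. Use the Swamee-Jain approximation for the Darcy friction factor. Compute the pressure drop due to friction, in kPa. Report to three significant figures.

V = 4Q/(πD²) = 4·0.197/(π·0.398²) = 1.583 m/s
Re = VD/ν = 1.583·0.398/1.51×10^-6 = 4.17×10^5 → turbulent
ε/D = 0.24/398 = 6.03×10^-4
Swamee-Jain: f = 0.01855
h_f = f(L/D)V²/(2g) = 0.01855·(540/0.398)·1.583²/(2·9.81) = 3.216 m
Δp = ρg·h_f = 1000·9.81·3.216 = 31.55 kPa

Δp ≈ 31.5 kPa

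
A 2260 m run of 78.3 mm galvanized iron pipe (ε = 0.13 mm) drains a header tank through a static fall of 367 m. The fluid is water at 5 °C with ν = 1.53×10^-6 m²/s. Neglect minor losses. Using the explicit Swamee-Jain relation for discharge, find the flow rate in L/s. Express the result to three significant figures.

Q ≈ 15.7 L/s

Swamee-Jain (Type II): Q = -0.965·√(gD⁵h_f/L)·ln[ε/(3.7D) + √(3.17ν²L/(gD³h_f))]
√(gD⁵h_f/L) = √(9.81·0.0783⁵·367/2260) = 0.002165
ε/(3.7D) = 4.49×10^-4; √(3.17ν²L/(gD³h_f)) = 9.85×10^-5
Q = -0.965·0.002165·ln(5.472×10^-4) = 0.01569 m³/s
Check: V = 3.26 m/s, Re = 1.67×10^5, f = 0.02368, h_f = 370 m ≈ 367 m ✓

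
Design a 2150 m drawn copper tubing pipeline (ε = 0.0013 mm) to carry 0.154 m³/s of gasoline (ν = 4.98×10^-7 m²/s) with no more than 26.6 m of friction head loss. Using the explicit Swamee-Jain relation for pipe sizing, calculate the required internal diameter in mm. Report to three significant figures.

D ≈ 284 mm

Swamee-Jain (Type III): D = 0.66·[ε^1.25·(LQ²/(gh_f))^4.75 + ν·Q^9.4·(L/(gh_f))^5.2]^0.04
LQ²/(gh_f) = 0.1954; L/(gh_f) = 8.239
Term 1 = ε^1.25·(…)^4.75 = 1.88×10^-11; Term 2 = ν·Q^9.4·(…)^5.2 = 6.65×10^-10
D = 0.66·(1.88×10^-11 + 6.65×10^-10)^0.04 = 0.2837 m = 284 mm
Check: V = 2.44 m/s, Re = 1.39×10^6, f = 0.01113, h_f = 25.5 m ≈ 26.6 m ✓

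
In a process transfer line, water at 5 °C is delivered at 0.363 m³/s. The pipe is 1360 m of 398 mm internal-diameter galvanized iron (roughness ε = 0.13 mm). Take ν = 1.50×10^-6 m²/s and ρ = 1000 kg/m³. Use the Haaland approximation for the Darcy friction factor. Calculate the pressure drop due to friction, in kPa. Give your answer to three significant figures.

V = 4Q/(πD²) = 4·0.363/(π·0.398²) = 2.918 m/s
Re = VD/ν = 2.918·0.398/1.50×10^-6 = 7.74×10^5 → turbulent
ε/D = 0.13/398 = 3.27×10^-4
Haaland: f = 0.01600
h_f = f(L/D)V²/(2g) = 0.01600·(1360/0.398)·2.918²/(2·9.81) = 23.72 m
Δp = ρg·h_f = 1000·9.81·23.72 = 232.7 kPa

Δp ≈ 233 kPa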